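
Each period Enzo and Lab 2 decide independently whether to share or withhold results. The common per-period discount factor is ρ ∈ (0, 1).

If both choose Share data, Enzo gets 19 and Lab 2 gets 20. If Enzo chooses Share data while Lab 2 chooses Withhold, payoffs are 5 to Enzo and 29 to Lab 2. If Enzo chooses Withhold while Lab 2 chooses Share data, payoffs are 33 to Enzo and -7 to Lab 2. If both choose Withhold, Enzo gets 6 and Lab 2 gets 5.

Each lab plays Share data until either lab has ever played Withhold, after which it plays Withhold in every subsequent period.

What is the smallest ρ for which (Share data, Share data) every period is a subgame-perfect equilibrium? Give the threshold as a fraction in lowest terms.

Enzo: cooperation gives 19 each period; deviation gives 33 once then 6 forever.
  19/(1−ρ) ≥ 33 + 6ρ/(1−ρ) ⇒ ρ ≥ 14/27.
Lab 2: cooperation gives 20 each period; deviation gives 29 once then 5 forever.
  ρ ≥ 9/24 = 3/8.
Both must hold, so the binding constraint is Enzo's: ρ ≥ 14/27.

14/27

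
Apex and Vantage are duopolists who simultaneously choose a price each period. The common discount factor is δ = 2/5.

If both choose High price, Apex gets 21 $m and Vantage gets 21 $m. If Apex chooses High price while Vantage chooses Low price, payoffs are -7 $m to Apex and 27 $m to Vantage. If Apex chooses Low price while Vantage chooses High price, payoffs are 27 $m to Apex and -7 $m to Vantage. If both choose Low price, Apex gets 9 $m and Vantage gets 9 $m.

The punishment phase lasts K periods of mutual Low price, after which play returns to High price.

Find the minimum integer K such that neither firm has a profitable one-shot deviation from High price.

2

No profitable deviation requires (21−9)(δ+…+δ^K) ≥ 27−21, i.e. δ+…+δ^K ≥ 1/2 ≈ 0.5000.
With δ = 2/5, the partial sums are K=1: 0.4000, K=2: 0.5600.
K = 2 is the first length at which the sum reaches 0.5000.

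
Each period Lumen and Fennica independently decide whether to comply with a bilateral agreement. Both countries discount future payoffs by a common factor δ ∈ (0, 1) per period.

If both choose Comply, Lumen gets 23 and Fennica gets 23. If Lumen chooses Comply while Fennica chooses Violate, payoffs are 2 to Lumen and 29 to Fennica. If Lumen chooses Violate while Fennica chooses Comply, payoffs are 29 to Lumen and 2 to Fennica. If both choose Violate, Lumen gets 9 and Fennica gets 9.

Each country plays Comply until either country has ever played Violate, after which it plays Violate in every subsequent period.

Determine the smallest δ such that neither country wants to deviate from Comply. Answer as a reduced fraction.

One-period gain from deviating is 29 − 23 = 6. The loss is 23 − 9 = 14 in every subsequent period, with present value 14·δ/(1−δ).
Deviation is unprofitable when 14·δ/(1−δ) ≥ 6, i.e. δ/(1−δ) ≥ 3/7.
Equivalently δ ≥ 6/(6+14) = 3/10.

3/10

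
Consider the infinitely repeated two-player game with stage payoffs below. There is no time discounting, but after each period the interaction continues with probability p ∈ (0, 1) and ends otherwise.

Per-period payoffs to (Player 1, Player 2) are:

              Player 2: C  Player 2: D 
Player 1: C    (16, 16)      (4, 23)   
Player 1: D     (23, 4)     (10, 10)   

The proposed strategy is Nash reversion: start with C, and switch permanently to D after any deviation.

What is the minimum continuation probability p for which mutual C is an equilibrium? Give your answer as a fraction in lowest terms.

Expected cooperation value is 16 + p·16 + p²·16 + … = 16/(1−p); deviation gives 23 + p·10/(1−p).
16 ≥ 23(1−p) + 10p ⇒ 13p ≥ 7 ⇒ p ≥ 7/13.

7/13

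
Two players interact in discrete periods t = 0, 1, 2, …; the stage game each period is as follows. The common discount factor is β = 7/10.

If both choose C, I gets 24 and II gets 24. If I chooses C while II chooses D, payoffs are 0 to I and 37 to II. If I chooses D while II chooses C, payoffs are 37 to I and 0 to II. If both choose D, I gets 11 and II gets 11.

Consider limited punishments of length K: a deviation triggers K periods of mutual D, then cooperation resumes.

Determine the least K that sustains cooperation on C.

IC: β(1−β^K)/(1−β) ≥ (37−24)/(24−11) = 1.
With β = 7/10: need 1 − β^K ≥ 1·(1−7/10)/(7/10), i.e. β^K ≤ 0.5714.
Since (7/10)^1 = 0.7000 and (7/10)^2 = 0.4900, the smallest such K is 2.

2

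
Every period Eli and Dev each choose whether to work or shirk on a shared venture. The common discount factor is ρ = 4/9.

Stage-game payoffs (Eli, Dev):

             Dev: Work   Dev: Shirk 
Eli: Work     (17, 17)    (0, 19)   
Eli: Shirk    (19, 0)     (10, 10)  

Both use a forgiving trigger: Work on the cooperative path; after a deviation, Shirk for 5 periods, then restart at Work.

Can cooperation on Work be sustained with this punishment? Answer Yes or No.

Yes

IC: ρ+…+ρ^5 ≥ (19−17)/(17−10) = 2/7.
At ρ = 4/9: partial sum = 0.7861 ≥ 0.2857. Cooperation sustainable.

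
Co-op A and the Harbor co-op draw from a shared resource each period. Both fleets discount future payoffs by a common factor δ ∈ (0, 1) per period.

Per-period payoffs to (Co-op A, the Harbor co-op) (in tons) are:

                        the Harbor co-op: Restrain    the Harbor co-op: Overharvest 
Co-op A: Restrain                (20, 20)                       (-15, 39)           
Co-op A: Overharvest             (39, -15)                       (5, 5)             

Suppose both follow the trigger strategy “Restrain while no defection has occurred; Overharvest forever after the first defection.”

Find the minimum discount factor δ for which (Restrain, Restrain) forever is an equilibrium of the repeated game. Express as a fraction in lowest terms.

19/34

20/(1−δ) ≥ 39 + 5δ/(1−δ)
20 ≥ 39 − 34δ
δ ≥ 19/34.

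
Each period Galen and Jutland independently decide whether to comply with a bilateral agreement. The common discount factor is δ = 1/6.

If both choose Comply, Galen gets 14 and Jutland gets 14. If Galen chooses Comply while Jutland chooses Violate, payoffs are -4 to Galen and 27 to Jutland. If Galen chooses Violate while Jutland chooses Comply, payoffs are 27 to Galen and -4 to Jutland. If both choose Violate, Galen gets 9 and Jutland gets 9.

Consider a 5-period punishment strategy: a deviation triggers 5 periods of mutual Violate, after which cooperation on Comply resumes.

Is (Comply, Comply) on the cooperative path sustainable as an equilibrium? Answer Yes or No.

Comparing payoff streams over the 6 periods until play realigns: cooperate → 14(1+δ+…+δ^5); deviate → 27 + 9(δ+…+δ^5).
Cooperation is sustained iff (14−9)(δ+…+δ^5) ≥ 27−14.
δ+…+δ^5 = 1/6·(1−(1/6)^5)/(1−1/6) = 0.2000, and (27−14)/(14−9) = 2.6000.
0.2000 < 2.6000, so cooperation is not sustainable.

No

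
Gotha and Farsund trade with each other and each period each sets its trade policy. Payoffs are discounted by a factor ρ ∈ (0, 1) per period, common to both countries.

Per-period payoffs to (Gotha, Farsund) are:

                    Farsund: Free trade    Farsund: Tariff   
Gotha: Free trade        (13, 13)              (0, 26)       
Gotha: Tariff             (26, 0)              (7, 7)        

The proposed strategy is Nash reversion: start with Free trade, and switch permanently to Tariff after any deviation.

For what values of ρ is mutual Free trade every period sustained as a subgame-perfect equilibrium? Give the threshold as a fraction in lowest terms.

13/19

One-period gain from deviating is 26 − 13 = 13. The loss is 13 − 7 = 6 in every subsequent period, with present value 6·ρ/(1−ρ).
Deviation is unprofitable when 6·ρ/(1−ρ) ≥ 13, i.e. ρ/(1−ρ) ≥ 13/6.
Equivalently ρ ≥ 13/(13+6) = 13/19.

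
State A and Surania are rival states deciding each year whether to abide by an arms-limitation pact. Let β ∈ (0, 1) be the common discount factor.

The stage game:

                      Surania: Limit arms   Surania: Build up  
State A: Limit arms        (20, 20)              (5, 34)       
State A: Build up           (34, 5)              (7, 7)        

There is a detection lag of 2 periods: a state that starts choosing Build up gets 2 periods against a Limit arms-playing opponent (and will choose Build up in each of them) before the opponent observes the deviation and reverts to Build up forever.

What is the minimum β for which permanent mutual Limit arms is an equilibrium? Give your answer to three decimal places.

The best deviation is to choose Build up for all 2 undetected periods, earning 34 each, then 7 forever once detected.
Deviation value: 34(1−β^2)/(1−β) + 7β^2/(1−β); cooperation value: 20/(1−β).
IC: 20 ≥ 34(1−β^2) + 7β^2 = 34 − 27β^2.
So β^2 ≥ 14/27, giving β ≥ (14/27)^(1/2) ≈ 0.720.

0.720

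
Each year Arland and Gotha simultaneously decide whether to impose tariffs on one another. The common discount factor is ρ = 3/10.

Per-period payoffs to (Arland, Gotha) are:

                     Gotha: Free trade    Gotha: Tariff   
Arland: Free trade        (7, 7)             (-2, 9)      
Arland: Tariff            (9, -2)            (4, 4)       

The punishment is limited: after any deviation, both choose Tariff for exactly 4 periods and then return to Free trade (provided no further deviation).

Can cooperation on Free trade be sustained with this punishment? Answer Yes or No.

IC: ρ+…+ρ^4 ≥ (9−7)/(7−4) = 2/3.
At ρ = 3/10: partial sum = 0.4251 < 0.6667. Cooperation not sustainable.

No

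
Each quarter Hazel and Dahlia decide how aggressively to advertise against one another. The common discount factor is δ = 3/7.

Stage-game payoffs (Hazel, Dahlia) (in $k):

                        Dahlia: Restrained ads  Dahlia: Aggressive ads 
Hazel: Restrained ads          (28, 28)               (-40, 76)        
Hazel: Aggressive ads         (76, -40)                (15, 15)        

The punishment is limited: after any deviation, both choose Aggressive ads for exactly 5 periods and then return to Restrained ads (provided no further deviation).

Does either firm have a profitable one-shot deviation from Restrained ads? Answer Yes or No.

IC: δ+…+δ^5 ≥ (76−28)/(28−15) = 48/13.
At δ = 3/7: partial sum = 0.7392 < 3.6923. Cooperation not sustainable.

Yes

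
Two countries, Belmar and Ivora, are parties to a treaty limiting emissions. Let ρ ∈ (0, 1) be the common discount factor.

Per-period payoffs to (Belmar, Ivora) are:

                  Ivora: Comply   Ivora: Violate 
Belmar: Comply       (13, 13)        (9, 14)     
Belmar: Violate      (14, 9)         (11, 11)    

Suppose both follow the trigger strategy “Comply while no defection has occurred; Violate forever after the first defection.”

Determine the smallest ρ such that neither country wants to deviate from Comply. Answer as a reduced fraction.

1/3

Under grim trigger the critical discount factor is (T−C)/(T−P) with T = 14, C = 13, P = 11.
ρ* = (14−13)/(14−11) = 1/3.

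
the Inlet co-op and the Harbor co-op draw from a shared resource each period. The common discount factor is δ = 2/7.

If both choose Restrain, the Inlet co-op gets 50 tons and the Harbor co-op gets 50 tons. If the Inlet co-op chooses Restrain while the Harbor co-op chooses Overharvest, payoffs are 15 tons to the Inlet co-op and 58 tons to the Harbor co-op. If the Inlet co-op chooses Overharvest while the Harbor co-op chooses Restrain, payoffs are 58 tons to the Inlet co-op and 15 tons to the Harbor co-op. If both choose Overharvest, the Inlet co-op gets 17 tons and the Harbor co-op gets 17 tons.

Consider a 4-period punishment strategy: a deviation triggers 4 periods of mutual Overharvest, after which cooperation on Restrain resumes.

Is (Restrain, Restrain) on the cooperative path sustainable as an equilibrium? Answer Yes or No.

A one-shot deviation gives 58 now, then 17 for 4 periods, then back to 50.
Gain from deviating: (58−50) today; loss: (50−17) in each of the next 4 periods.
No-deviation condition: (50−17)(δ+…+δ^4) ≥ 58−50, i.e. δ+…+δ^4 ≥ 8/33.
At δ = 2/7: δ+…+δ^4 = 0.3973 ≥ 0.2424.
So cooperation is sustainable.

Yes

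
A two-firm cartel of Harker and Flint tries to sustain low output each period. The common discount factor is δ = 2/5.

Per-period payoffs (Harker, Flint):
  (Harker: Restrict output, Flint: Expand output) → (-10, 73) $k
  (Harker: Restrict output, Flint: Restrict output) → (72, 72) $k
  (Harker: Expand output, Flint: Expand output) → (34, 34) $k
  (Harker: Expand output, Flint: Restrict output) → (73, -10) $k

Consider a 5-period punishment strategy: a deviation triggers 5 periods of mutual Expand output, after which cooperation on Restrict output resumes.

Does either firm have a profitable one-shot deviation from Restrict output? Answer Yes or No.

No

A one-shot deviation gives 73 now, then 34 for 5 periods, then back to 72.
Gain from deviating: (73−72) today; loss: (72−34) in each of the next 5 periods.
No-deviation condition: (72−34)(δ+…+δ^5) ≥ 73−72, i.e. δ+…+δ^5 ≥ 1/38.
At δ = 2/5: δ+…+δ^5 = 0.6598 ≥ 0.0263.
So cooperation is sustainable.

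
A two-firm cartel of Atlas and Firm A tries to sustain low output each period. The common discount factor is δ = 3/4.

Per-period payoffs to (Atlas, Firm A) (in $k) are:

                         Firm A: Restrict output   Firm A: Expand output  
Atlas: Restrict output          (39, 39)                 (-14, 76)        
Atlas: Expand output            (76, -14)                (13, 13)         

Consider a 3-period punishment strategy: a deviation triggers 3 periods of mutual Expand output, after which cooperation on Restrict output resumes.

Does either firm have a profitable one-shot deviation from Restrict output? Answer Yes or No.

Comparing payoff streams over the 4 periods until play realigns: cooperate → 39(1+δ+…+δ^3); deviate → 76 + 13(δ+…+δ^3).
Cooperation is sustained iff (39−13)(δ+…+δ^3) ≥ 76−39.
δ+…+δ^3 = 3/4·(1−(3/4)^3)/(1−3/4) = 1.7344, and (76−39)/(39−13) = 1.4231.
1.7344 ≥ 1.4231, so cooperation is sustainable.

No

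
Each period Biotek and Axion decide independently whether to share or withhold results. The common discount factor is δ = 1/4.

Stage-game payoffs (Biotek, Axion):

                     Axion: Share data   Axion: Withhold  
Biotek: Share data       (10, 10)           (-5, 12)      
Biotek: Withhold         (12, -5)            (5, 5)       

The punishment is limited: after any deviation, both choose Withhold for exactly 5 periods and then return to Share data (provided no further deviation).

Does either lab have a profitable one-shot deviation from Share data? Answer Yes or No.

Yes

Comparing payoff streams over the 6 periods until play realigns: cooperate → 10(1+δ+…+δ^5); deviate → 12 + 5(δ+…+δ^5).
Cooperation is sustained iff (10−5)(δ+…+δ^5) ≥ 12−10.
δ+…+δ^5 = 1/4·(1−(1/4)^5)/(1−1/4) = 0.3330, and (12−10)/(10−5) = 0.4000.
0.3330 < 0.4000, so cooperation is not sustainable.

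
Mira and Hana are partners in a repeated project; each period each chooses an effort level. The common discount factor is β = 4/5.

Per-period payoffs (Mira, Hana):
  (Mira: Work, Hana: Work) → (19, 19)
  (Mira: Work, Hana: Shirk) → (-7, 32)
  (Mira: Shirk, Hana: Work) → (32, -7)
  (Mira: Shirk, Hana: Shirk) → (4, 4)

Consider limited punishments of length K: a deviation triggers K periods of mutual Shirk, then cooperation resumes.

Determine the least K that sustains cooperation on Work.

2

No profitable deviation requires (19−4)(β+…+β^K) ≥ 32−19, i.e. β+…+β^K ≥ 13/15 ≈ 0.8667.
With β = 4/5, the partial sums are K=1: 0.8000, K=2: 1.4400.
K = 2 is the first length at which the sum reaches 0.8667.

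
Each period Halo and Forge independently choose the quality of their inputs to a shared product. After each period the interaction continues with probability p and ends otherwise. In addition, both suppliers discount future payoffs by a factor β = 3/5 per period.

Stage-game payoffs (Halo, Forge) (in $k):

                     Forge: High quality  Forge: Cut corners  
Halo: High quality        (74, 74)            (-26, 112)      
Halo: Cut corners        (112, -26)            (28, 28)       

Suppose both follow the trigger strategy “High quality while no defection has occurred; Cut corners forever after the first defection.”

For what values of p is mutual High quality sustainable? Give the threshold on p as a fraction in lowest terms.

Expected continuation weight on next period's payoff is β·p = 3/5·p, which plays the role of the discount factor.
Cooperation requires 3/5·p ≥ (112−74)/(112−28) = 19/42, hence p ≥ 95/126.

95/126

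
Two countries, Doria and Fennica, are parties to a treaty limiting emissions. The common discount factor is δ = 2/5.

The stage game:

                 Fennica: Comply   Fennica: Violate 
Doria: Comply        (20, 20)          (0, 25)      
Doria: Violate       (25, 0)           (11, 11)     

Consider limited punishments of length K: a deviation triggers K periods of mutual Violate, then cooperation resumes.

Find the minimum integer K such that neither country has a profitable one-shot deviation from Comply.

2

Need Σ_{k=1}^{K} δ^k ≥ (25−20)/(20−11) = 0.5556 at δ = 2/5.
At K = 1 the sum is 0.4000 < 0.5556; at K = 2 it is 0.5600 ≥ 0.5556.
So the minimum punishment length is K = 2.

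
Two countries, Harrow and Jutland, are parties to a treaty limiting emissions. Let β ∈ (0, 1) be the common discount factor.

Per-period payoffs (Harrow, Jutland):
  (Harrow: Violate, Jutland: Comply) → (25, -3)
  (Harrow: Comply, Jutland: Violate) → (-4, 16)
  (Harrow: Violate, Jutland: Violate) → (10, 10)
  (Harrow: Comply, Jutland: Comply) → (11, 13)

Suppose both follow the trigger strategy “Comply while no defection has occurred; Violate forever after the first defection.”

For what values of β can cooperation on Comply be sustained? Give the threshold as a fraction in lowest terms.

14/15

Harrow's threshold: (25−11)/(25−10) = 14/15.
Jutland's threshold: (16−13)/(16−10) = 1/2.
14/15 > 1/2, so Harrow binds and β* = 14/15.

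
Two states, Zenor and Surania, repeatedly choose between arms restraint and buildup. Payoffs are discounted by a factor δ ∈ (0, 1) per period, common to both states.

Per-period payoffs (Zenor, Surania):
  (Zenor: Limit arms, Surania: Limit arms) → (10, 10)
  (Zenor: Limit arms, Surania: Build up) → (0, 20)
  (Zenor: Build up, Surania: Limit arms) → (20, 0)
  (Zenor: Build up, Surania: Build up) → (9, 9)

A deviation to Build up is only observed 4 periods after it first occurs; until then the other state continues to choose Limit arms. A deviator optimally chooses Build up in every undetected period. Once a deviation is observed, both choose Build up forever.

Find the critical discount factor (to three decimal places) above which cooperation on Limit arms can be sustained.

A deviator earns 20 for 4 periods, then 9 forever; cooperating earns 10 forever. Multiplying the IC by (1−δ):
10 ≥ 20(1−δ^4) + 9δ^4, so 11·δ^4 ≥ 10 and δ^4 ≥ 10/11.
δ ≥ (10/11)^(1/4) ≈ 0.976.

0.976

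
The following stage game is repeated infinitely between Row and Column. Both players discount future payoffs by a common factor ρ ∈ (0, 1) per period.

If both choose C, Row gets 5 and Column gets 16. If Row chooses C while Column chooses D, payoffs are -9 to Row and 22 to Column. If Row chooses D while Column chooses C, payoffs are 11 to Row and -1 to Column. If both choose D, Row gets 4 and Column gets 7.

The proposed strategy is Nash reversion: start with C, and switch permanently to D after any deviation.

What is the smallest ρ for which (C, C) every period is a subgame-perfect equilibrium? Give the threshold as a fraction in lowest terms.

For Row: deviation gain 11−5 = 6, per-period punishment loss 5−4 = 1. IC gives ρ ≥ 6/7.
For Column: gain 6, loss 9 per period, so ρ ≥ 6/15 = 2/5.
The tighter constraint is Row's, so cooperation needs ρ ≥ 6/7.

6/7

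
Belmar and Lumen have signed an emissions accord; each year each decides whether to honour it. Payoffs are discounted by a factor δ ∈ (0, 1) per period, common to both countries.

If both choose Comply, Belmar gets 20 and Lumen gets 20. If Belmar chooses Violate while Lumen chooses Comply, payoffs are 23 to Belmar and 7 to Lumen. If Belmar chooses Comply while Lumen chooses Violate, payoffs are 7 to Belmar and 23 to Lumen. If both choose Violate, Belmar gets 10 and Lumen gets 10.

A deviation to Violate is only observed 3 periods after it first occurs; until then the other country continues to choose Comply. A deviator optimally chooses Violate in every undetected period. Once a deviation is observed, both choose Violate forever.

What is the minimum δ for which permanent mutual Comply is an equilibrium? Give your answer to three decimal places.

The best deviation is to choose Violate for all 3 undetected periods, earning 23 each, then 10 forever once detected.
Deviation value: 23(1−δ^3)/(1−δ) + 10δ^3/(1−δ); cooperation value: 20/(1−δ).
IC: 20 ≥ 23(1−δ^3) + 10δ^3 = 23 − 13δ^3.
So δ^3 ≥ 3/13, giving δ ≥ (3/13)^(1/3) ≈ 0.613.

0.613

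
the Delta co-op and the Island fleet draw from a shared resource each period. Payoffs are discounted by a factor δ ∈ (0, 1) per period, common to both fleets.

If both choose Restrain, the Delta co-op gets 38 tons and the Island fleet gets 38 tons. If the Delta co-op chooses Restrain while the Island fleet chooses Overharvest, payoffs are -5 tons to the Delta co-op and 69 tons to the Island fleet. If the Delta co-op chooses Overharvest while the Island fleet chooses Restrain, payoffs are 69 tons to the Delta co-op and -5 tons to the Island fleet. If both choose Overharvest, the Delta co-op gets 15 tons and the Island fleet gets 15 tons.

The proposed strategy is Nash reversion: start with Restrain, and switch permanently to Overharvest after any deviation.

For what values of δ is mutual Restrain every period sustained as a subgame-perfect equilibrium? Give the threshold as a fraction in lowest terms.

31/54

One-period gain from deviating is 69 − 38 = 31. The loss is 38 − 15 = 23 in every subsequent period, with present value 23·δ/(1−δ).
Deviation is unprofitable when 23·δ/(1−δ) ≥ 31, i.e. δ/(1−δ) ≥ 31/23.
Equivalently δ ≥ 31/(31+23) = 31/54.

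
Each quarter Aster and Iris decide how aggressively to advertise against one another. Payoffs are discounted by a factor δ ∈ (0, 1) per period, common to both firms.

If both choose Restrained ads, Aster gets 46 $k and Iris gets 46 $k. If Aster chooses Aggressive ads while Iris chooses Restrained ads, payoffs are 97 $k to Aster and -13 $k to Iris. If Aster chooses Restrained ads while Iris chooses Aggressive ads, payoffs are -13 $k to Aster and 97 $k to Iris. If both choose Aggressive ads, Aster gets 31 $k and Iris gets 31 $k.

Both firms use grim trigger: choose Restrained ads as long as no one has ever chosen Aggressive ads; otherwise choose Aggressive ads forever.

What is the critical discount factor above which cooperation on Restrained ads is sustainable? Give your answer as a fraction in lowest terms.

17/22

One-period gain from deviating is 97 − 46 = 51. The loss is 46 − 31 = 15 in every subsequent period, with present value 15·δ/(1−δ).
Deviation is unprofitable when 15·δ/(1−δ) ≥ 51, i.e. δ/(1−δ) ≥ 17/5.
Equivalently δ ≥ 51/(51+15) = 17/22.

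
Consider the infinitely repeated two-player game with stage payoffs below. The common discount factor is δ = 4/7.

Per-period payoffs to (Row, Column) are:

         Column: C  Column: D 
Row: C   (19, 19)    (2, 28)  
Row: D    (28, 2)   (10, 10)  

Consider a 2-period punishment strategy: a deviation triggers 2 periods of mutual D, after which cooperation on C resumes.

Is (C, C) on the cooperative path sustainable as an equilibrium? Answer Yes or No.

No

IC: δ+…+δ^2 ≥ (28−19)/(19−10) = 1.
At δ = 4/7: partial sum = 0.8980 < 1.0000. Cooperation not sustainable.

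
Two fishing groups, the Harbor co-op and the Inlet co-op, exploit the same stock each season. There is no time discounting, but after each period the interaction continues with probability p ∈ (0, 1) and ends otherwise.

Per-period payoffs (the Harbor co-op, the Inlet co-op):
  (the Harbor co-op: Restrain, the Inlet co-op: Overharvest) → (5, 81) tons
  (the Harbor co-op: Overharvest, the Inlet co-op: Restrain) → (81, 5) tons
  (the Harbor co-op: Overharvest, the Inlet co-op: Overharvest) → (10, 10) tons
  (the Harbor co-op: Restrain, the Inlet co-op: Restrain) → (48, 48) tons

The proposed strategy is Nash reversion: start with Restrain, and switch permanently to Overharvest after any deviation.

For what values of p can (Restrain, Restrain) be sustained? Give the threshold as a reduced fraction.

With no time discounting, the continuation probability p plays the role of the discount factor.
Grim-trigger IC: 48/(1−p) ≥ 81 + 10p/(1−p) ⇒ p ≥ (81−48)/(81−10) = 33/71.

33/71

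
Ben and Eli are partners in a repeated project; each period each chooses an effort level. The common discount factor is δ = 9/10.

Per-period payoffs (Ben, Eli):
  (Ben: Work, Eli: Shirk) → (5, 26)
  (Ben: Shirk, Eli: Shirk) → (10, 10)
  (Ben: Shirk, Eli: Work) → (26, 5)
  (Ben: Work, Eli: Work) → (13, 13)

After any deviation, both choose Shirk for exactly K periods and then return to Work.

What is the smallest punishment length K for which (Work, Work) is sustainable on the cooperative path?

7

IC: δ(1−δ^K)/(1−δ) ≥ (26−13)/(13−10) = 13/3.
With δ = 9/10: need 1 − δ^K ≥ 13/3·(1−9/10)/(9/10), i.e. δ^K ≤ 0.5185.
Since (9/10)^6 = 0.5314 and (9/10)^7 = 0.4783, the smallest such K is 7.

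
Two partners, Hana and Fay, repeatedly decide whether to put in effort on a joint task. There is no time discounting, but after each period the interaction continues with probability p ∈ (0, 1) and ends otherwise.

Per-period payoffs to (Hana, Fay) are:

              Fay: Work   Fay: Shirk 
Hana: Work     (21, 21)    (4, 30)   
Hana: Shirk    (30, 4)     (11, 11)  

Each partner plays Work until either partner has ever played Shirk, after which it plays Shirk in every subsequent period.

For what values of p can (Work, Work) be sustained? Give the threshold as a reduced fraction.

With no time discounting, the continuation probability p plays the role of the discount factor.
Grim-trigger IC: 21/(1−p) ≥ 30 + 11p/(1−p) ⇒ p ≥ (30−21)/(30−11) = 9/19.

9/19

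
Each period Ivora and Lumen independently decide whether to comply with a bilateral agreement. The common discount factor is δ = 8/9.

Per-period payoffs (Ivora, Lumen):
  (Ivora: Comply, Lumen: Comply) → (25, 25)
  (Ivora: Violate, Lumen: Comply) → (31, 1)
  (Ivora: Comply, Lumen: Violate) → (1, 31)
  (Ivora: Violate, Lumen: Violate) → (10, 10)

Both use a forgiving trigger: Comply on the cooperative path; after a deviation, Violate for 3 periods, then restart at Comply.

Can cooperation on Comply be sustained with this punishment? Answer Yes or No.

IC: δ+…+δ^3 ≥ (31−25)/(25−10) = 2/5.
At δ = 8/9: partial sum = 2.3813 ≥ 0.4000. Cooperation sustainable.

Yes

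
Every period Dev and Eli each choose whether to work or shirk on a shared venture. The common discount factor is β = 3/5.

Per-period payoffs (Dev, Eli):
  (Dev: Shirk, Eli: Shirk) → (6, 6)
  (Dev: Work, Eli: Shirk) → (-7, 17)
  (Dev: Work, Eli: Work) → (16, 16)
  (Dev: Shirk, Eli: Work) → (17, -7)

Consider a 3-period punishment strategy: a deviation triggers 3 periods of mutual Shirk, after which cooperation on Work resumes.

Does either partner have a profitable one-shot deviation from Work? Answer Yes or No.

Comparing payoff streams over the 4 periods until play realigns: cooperate → 16(1+β+…+β^3); deviate → 17 + 6(β+…+β^3).
Cooperation is sustained iff (16−6)(β+…+β^3) ≥ 17−16.
β+…+β^3 = 3/5·(1−(3/5)^3)/(1−3/5) = 1.1760, and (17−16)/(16−6) = 0.1000.
1.1760 ≥ 0.1000, so cooperation is sustainable.

No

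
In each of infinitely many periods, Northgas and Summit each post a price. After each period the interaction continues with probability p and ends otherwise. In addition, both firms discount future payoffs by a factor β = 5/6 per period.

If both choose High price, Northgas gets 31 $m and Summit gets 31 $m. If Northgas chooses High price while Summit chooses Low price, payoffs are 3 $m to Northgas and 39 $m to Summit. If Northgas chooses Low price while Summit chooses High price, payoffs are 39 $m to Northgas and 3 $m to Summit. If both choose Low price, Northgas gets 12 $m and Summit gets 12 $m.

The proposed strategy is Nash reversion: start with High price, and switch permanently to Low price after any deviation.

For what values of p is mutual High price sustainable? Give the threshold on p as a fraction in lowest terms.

Expected continuation weight on next period's payoff is β·p = 5/6·p, which plays the role of the discount factor.
Cooperation requires 5/6·p ≥ (39−31)/(39−12) = 8/27, hence p ≥ 16/45.

16/45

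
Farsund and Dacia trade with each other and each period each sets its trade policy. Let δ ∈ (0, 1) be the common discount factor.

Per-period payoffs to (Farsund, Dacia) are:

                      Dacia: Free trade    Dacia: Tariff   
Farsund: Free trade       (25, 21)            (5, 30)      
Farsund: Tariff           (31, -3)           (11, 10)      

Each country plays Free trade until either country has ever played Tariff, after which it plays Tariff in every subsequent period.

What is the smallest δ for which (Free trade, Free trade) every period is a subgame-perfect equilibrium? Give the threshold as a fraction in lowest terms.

9/20

Farsund: cooperation gives 25 each period; deviation gives 31 once then 11 forever.
  25/(1−δ) ≥ 31 + 11δ/(1−δ) ⇒ δ ≥ 6/20 = 3/10.
Dacia: cooperation gives 21 each period; deviation gives 30 once then 10 forever.
  δ ≥ 9/20.
Both must hold, so the binding constraint is Dacia's: δ ≥ 9/20.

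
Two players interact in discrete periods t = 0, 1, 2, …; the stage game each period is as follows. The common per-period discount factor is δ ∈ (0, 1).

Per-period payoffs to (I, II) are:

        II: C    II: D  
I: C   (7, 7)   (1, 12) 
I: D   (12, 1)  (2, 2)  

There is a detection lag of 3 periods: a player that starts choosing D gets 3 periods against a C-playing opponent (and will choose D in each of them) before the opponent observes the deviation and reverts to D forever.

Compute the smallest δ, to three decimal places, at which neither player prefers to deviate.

0.794

The best deviation is to choose D for all 3 undetected periods, earning 12 each, then 2 forever once detected.
Deviation value: 12(1−δ^3)/(1−δ) + 2δ^3/(1−δ); cooperation value: 7/(1−δ).
IC: 7 ≥ 12(1−δ^3) + 2δ^3 = 12 − 10δ^3.
So δ^3 ≥ 5/10 = 1/2, giving δ ≥ (1/2)^(1/3) ≈ 0.794.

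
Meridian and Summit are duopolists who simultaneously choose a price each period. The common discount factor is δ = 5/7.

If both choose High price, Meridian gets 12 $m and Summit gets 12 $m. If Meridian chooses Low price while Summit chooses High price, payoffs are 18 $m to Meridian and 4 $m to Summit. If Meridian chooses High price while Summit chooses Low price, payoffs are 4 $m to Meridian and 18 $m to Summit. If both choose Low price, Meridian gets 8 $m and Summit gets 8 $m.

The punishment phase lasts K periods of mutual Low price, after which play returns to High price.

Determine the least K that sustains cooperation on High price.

3

IC: δ(1−δ^K)/(1−δ) ≥ (18−12)/(12−8) = 3/2.
With δ = 5/7: need 1 − δ^K ≥ 3/2·(1−5/7)/(5/7), i.e. δ^K ≤ 0.4000.
Since (5/7)^2 = 0.5102 and (5/7)^3 = 0.3644, the smallest such K is 3.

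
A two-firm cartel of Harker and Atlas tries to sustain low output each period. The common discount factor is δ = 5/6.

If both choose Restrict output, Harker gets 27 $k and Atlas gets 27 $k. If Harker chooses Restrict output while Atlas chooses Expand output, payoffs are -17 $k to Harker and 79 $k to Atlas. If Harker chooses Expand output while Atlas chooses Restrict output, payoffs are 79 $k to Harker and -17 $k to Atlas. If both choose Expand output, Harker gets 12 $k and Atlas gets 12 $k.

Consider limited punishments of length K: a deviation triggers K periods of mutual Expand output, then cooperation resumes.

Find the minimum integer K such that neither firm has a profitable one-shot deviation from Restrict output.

No profitable deviation requires (27−12)(δ+…+δ^K) ≥ 79−27, i.e. δ+…+δ^K ≥ 52/15 ≈ 3.4667.
With δ = 5/6, the partial sums are K=1: 0.8333, K=2: 1.5278, …, K=5: 2.9906, K=6: 3.3255, K=7: 3.6046.
K = 7 is the first length at which the sum reaches 3.4667.

7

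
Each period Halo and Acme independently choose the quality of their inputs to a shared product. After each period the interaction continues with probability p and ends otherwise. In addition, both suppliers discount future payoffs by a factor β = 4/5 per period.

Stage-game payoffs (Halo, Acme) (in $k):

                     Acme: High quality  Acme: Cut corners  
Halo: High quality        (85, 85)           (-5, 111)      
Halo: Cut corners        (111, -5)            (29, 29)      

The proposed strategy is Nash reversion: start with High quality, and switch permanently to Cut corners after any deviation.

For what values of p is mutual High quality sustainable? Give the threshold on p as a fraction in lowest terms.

Expected continuation weight on next period's payoff is β·p = 4/5·p, which plays the role of the discount factor.
Cooperation requires 4/5·p ≥ (111−85)/(111−29) = 13/41, hence p ≥ 65/164.

65/164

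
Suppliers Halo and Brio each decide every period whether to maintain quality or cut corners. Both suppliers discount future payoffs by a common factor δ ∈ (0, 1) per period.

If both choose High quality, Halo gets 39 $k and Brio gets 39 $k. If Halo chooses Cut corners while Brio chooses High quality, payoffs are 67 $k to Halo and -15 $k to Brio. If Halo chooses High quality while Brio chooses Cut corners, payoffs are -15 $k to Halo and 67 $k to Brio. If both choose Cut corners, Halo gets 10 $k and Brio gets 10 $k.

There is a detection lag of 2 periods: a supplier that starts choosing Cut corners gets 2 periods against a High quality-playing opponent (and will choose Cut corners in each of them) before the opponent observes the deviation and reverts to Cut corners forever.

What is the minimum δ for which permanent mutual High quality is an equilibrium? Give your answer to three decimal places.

0.701

A deviator earns 67 for 2 periods, then 10 forever; cooperating earns 39 forever. Multiplying the IC by (1−δ):
39 ≥ 67(1−δ^2) + 10δ^2, so 57·δ^2 ≥ 28 and δ^2 ≥ 28/57.
δ ≥ (28/57)^(1/2) ≈ 0.701.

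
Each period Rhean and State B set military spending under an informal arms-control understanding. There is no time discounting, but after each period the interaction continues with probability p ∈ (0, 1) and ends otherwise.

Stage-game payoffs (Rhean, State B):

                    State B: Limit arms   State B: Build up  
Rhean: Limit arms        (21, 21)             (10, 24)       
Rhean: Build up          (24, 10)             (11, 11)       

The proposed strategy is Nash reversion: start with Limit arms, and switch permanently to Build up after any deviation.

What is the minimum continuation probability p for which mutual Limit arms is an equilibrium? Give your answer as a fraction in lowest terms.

With no time discounting, the continuation probability p plays the role of the discount factor.
Grim-trigger IC: 21/(1−p) ≥ 24 + 11p/(1−p) ⇒ p ≥ (24−21)/(24−11) = 3/13.

3/13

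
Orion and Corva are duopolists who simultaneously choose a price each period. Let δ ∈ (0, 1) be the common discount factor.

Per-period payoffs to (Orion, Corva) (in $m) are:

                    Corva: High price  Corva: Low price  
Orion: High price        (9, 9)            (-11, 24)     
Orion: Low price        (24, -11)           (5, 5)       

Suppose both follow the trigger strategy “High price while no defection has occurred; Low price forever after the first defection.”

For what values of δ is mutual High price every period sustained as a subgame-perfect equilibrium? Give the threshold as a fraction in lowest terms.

15/19

Cooperation forever yields 9 each period: 9/(1−δ).
Deviating yields 24 once, then 5 forever: 24 + 5δ/(1−δ).
No profitable deviation requires 9/(1−δ) ≥ 24 + 5δ/(1−δ).
Multiplying by (1−δ): 9 ≥ 24(1−δ) + 5δ = 24 − 19δ.
So 19δ ≥ 15, i.e. δ ≥ 15/19.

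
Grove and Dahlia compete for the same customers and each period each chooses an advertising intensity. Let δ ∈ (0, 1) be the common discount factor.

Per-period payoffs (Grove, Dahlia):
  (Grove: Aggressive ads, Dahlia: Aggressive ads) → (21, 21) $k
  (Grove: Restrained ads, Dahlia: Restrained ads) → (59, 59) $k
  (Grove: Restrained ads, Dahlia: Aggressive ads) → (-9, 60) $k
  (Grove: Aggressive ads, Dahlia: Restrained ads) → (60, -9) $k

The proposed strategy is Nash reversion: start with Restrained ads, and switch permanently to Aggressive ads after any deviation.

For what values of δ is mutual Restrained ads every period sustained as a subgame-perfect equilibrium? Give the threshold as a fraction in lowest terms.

59/(1−δ) ≥ 60 + 21δ/(1−δ)
59 ≥ 60 − 39δ
δ ≥ 1/39.

1/39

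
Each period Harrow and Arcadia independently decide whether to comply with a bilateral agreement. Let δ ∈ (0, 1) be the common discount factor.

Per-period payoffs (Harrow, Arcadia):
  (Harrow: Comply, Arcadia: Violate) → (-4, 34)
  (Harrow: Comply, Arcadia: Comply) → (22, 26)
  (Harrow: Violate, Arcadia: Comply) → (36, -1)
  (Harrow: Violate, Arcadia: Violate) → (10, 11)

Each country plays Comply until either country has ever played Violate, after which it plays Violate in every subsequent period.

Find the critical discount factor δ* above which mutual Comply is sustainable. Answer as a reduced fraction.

7/13

Harrow's threshold: (36−22)/(36−10) = 7/13.
Arcadia's threshold: (34−26)/(34−11) = 8/23.
7/13 > 8/23, so Harrow binds and δ* = 7/13.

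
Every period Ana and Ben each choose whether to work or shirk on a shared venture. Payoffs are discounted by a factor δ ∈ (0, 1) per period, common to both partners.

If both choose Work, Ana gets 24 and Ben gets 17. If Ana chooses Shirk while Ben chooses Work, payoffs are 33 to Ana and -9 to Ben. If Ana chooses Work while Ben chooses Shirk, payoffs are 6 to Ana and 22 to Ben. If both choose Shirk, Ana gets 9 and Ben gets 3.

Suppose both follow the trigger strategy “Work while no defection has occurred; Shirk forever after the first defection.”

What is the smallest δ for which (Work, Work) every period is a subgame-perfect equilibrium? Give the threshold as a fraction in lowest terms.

Ana: cooperation gives 24 each period; deviation gives 33 once then 9 forever.
  24/(1−δ) ≥ 33 + 9δ/(1−δ) ⇒ δ ≥ 9/24 = 3/8.
Ben: cooperation gives 17 each period; deviation gives 22 once then 3 forever.
  δ ≥ 5/19.
Both must hold, so the binding constraint is Ana's: δ ≥ 3/8.

3/8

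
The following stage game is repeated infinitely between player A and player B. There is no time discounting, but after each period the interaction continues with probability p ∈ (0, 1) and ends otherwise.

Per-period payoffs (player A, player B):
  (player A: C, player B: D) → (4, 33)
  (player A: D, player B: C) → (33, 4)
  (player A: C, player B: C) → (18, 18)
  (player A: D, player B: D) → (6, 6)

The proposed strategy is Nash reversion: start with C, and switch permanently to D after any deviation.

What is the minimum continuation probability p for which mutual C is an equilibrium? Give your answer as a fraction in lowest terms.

With no time discounting, the continuation probability p plays the role of the discount factor.
Grim-trigger IC: 18/(1−p) ≥ 33 + 6p/(1−p) ⇒ p ≥ (33−18)/(33−6) = 5/9.

5/9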